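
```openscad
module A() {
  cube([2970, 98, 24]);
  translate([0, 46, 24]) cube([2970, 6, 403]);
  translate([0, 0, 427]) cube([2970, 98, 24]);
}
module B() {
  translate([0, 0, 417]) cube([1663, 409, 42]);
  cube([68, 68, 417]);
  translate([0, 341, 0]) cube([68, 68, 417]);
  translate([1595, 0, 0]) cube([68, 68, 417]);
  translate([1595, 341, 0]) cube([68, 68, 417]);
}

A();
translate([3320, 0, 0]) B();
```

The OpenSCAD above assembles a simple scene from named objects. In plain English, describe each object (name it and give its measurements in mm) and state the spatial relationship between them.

A is an I-beam lying along x, 2970 mm long. Overall section height 451 mm. Two flanges 98 mm wide (y) and 24 mm thick, one on the floor and one at the top; a web 6 mm thick runs between them, centred on the flange width.

B is a bench: a 1663×409 mm seat slab, 42 mm thick, top at z = 459 mm, on four 68×68 mm square legs flush with the seat corners and standing on z = 0.

The bench is on the floor beside the I-beam on its +x side.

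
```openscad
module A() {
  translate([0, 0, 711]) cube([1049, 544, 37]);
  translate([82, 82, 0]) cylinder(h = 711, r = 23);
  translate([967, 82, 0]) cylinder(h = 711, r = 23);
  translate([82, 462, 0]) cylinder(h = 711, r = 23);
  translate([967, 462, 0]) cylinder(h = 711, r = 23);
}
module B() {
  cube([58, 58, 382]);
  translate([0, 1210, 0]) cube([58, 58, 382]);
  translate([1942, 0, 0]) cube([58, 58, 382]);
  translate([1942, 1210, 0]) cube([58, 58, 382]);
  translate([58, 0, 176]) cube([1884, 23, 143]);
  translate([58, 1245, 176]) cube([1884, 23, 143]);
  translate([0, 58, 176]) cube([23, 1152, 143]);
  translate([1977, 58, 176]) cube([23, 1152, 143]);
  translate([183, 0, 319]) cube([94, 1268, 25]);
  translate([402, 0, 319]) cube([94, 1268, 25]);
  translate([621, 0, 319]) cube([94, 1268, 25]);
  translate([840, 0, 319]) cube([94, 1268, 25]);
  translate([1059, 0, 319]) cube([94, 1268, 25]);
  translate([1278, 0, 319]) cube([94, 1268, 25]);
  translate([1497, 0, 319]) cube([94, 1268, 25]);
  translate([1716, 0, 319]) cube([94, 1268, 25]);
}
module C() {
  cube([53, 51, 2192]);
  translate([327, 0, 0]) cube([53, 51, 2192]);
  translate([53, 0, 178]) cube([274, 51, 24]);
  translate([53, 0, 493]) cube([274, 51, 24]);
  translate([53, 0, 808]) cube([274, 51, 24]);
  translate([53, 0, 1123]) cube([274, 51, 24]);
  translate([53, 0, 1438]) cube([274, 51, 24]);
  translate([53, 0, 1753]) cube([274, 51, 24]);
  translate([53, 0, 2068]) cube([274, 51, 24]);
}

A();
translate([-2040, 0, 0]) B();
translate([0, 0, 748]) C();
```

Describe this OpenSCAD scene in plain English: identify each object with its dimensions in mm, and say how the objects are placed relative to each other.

A is a rectangular dining table. The top is 1049×544×37 mm with its upper surface at z = 748 mm. It stands on four round legs of 46 mm diameter, each leg's bounding box inset 59 mm from the nearest pair of top edges, running from the floor to the underside of the top.

B is a bed frame 2000 mm long (x) by 1268 mm wide (y). Four 58×58 mm corner posts, 382 mm tall, at the corners of the footprint. Four rails of 23 mm thickness and 143 mm height run between adjacent posts with their undersides at z = 176 mm, their outer faces flush with the outside of the frame (the two x-running rails run between the posts' inner faces; the two y-running rails run between the posts' inner faces). 8 slats, each 94 mm wide (x) and 25 mm thick, lie across the top of the two x-running rails, running the full 1268 mm width of the frame in y; the slats are evenly spaced along x between the inner faces of the end posts with equal gaps (rounded down to the nearest mm) at the −x end and between each pair — any rounding remainder accumulates at the +x end.

C is a straight ladder. Two 53×51 mm vertical rails, 2192 mm tall, stand 380 mm apart (outside-to-outside) with their front faces coplanar on the −y side. 7 rungs, each 51 mm deep and 24 mm tall, span between the inner faces of the rails, front faces flush with the rails. The lowest rung's underside is at z = 178 mm and rungs are spaced 315 mm apart (underside to underside).

The bed frame is on the floor beside the table on its −x side. The ladder is on top of the table.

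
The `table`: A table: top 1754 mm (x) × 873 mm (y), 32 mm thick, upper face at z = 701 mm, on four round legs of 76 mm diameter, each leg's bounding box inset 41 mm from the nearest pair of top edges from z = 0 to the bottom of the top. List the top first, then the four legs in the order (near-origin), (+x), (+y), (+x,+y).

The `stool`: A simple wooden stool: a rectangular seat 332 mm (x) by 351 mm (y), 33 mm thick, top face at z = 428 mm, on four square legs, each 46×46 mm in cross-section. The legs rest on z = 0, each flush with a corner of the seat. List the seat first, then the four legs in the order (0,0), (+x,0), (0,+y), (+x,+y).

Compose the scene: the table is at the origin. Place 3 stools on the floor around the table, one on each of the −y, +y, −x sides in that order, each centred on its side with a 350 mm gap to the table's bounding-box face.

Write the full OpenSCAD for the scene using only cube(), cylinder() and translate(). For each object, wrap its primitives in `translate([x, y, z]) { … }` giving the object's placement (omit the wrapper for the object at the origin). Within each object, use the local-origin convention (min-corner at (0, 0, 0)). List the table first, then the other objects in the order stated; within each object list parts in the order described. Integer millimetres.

translate([0, 0, 669]) cube([1754, 873, 32]);
translate([79, 79, 0]) cylinder(h = 669, r = 38);
translate([1675, 79, 0]) cylinder(h = 669, r = 38);
translate([79, 794, 0]) cylinder(h = 669, r = 38);
translate([1675, 794, 0]) cylinder(h = 669, r = 38);
translate([711, -701, 0]) {
  translate([0, 0, 395]) cube([332, 351, 33]);
  cube([46, 46, 395]);
  translate([286, 0, 0]) cube([46, 46, 395]);
  translate([0, 305, 0]) cube([46, 46, 395]);
  translate([286, 305, 0]) cube([46, 46, 395]);
}
translate([711, 1223, 0]) {
  translate([0, 0, 395]) cube([332, 351, 33]);
  cube([46, 46, 395]);
  translate([286, 0, 0]) cube([46, 46, 395]);
  translate([0, 305, 0]) cube([46, 46, 395]);
  translate([286, 305, 0]) cube([46, 46, 395]);
}
translate([-682, 261, 0]) {
  translate([0, 0, 395]) cube([332, 351, 33]);
  cube([46, 46, 395]);
  translate([286, 0, 0]) cube([46, 46, 395]);
  translate([0, 305, 0]) cube([46, 46, 395]);
  translate([286, 305, 0]) cube([46, 46, 395]);
}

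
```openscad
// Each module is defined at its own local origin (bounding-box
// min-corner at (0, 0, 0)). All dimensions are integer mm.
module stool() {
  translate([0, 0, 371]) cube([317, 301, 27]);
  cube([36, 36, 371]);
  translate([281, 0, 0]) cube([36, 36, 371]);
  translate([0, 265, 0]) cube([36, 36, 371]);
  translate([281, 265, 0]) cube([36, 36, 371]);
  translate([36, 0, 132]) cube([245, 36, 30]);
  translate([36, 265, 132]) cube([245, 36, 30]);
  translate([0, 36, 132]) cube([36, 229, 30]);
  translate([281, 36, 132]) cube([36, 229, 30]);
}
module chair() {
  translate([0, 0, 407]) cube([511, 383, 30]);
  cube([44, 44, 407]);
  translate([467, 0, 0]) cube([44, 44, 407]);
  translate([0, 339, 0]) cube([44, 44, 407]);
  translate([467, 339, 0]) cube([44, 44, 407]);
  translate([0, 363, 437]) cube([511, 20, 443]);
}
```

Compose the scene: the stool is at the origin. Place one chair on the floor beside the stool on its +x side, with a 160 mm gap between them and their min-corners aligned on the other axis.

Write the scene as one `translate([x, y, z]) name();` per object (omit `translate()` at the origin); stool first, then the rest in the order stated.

stool();
translate([477, 0, 0]) chair();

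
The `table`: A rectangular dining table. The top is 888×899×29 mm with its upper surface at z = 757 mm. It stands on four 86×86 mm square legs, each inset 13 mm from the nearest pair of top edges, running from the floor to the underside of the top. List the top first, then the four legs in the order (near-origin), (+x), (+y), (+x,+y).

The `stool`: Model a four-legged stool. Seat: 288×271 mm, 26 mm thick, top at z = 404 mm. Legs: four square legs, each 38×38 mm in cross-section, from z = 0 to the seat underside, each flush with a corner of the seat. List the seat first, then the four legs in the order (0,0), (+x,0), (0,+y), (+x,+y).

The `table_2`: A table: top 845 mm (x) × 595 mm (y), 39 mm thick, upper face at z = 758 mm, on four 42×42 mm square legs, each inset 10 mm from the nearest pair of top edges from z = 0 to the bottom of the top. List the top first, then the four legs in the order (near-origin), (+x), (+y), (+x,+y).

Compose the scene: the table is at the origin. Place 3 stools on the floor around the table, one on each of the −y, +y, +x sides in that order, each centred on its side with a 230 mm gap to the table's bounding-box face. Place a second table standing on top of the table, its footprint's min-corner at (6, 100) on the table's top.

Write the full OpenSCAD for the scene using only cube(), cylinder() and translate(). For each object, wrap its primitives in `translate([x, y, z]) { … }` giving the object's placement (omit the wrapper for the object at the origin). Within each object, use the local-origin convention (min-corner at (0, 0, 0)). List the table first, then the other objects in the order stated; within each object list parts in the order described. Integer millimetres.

translate([0, 0, 728]) cube([888, 899, 29]);
translate([13, 13, 0]) cube([86, 86, 728]);
translate([789, 13, 0]) cube([86, 86, 728]);
translate([13, 800, 0]) cube([86, 86, 728]);
translate([789, 800, 0]) cube([86, 86, 728]);
translate([300, -501, 0]) {
  translate([0, 0, 378]) cube([288, 271, 26]);
  cube([38, 38, 378]);
  translate([250, 0, 0]) cube([38, 38, 378]);
  translate([0, 233, 0]) cube([38, 38, 378]);
  translate([250, 233, 0]) cube([38, 38, 378]);
}
translate([300, 1129, 0]) {
  translate([0, 0, 378]) cube([288, 271, 26]);
  cube([38, 38, 378]);
  translate([250, 0, 0]) cube([38, 38, 378]);
  translate([0, 233, 0]) cube([38, 38, 378]);
  translate([250, 233, 0]) cube([38, 38, 378]);
}
translate([1118, 314, 0]) {
  translate([0, 0, 378]) cube([288, 271, 26]);
  cube([38, 38, 378]);
  translate([250, 0, 0]) cube([38, 38, 378]);
  translate([0, 233, 0]) cube([38, 38, 378]);
  translate([250, 233, 0]) cube([38, 38, 378]);
}
translate([6, 100, 757]) {
  translate([0, 0, 719]) cube([845, 595, 39]);
  translate([10, 10, 0]) cube([42, 42, 719]);
  translate([793, 10, 0]) cube([42, 42, 719]);
  translate([10, 543, 0]) cube([42, 42, 719]);
  translate([793, 543, 0]) cube([42, 42, 719]);
}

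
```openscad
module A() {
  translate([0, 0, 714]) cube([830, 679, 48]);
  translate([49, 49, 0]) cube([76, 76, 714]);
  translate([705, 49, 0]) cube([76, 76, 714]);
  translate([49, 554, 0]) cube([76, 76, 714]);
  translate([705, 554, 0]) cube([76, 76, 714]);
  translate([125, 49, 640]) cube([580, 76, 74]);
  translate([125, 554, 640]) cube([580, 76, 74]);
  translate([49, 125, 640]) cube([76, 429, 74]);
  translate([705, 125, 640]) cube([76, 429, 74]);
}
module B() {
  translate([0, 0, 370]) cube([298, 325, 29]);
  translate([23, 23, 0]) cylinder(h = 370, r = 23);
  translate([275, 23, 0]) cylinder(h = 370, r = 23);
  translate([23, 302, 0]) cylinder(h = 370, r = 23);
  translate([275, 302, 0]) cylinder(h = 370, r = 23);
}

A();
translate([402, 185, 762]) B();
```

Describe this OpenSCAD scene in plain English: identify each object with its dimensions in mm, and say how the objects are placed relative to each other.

A is a table with a 830×679 mm rectangular top, 48 mm thick, top surface at z = 762 mm, supported by four 76×76 mm square legs, each inset 49 mm from the nearest pair of top edges, running from the floor. Four apron rails, 76 mm thick and 74 mm tall, run between adjacent legs with their top edges flush with the underside of the top and their outer faces flush with the legs' outer faces.

B is a four-legged stool. The seat is 298×325 mm, 29 mm thick, top at z = 399 mm. It stands on four round legs, each 46 mm in diameter, from z = 0 to the seat underside, each leg's axis is inset half a diameter from the nearest pair of seat edges (so the leg's bounding box is flush with the corner).

The stool is on top of the table.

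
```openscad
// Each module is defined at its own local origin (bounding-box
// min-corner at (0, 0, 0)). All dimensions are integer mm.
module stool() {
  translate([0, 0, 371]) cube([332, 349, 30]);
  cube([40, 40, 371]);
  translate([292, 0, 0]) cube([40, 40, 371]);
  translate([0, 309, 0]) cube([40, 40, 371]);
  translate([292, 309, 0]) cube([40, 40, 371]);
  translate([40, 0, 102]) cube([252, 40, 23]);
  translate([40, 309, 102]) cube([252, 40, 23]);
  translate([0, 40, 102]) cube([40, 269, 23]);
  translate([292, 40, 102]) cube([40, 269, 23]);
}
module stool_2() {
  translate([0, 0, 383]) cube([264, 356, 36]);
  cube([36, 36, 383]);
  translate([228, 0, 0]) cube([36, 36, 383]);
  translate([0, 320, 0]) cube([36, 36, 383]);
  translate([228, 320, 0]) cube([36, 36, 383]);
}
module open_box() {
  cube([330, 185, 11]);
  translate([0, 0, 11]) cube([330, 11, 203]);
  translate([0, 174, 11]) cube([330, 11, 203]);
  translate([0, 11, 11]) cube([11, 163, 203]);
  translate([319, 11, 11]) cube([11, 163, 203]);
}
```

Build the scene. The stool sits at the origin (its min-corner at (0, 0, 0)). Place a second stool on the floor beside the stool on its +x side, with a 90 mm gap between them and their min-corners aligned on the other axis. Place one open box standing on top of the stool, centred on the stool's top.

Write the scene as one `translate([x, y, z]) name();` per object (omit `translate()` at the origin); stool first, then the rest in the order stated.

stool();
translate([422, 0, 0]) stool_2();
translate([1, 82, 401]) open_box();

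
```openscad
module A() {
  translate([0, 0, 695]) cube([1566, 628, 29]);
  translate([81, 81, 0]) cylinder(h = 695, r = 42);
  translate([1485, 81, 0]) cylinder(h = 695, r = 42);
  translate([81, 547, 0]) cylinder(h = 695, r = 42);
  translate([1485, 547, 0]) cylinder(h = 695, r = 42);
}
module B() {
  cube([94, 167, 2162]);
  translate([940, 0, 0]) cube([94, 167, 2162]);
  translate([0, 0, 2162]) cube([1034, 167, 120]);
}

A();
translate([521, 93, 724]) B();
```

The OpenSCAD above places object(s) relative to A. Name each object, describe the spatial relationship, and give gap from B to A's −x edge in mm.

The door frame's min-x is at 521; the table's min-x is 0; gap = 521 mm.

A is a table. B is a door frame. The door frame is on top of the table. The gap from the door frame to the table's −x edge is 521 mm.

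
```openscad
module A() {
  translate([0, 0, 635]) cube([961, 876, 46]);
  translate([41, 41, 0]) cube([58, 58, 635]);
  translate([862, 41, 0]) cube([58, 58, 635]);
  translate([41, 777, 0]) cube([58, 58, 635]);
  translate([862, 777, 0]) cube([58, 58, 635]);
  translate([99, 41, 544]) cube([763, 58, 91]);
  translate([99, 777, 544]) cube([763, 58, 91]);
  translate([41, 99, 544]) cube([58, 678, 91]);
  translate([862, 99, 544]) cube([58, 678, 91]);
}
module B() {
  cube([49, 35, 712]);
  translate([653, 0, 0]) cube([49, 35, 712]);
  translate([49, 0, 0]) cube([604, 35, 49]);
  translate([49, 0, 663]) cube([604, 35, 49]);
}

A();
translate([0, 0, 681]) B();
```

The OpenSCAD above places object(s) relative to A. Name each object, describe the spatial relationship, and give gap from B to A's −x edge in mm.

A is a table. B is a picture frame. The picture frame is on top of the table. The gap from the picture frame to the table's −x edge is 0 mm.

The picture frame's min-x is at 0; the table's min-x is 0; gap = 0 mm.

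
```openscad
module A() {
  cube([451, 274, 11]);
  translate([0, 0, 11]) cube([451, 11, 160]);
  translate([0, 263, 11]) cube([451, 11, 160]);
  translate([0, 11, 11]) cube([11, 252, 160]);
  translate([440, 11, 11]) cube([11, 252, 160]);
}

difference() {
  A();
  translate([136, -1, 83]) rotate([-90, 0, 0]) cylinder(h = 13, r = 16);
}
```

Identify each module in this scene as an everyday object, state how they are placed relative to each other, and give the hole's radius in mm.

A is an open box. The open box has a circular hole through its front wall. The hole's radius is 16 mm.

The subtracted cylinder has r = 16 mm.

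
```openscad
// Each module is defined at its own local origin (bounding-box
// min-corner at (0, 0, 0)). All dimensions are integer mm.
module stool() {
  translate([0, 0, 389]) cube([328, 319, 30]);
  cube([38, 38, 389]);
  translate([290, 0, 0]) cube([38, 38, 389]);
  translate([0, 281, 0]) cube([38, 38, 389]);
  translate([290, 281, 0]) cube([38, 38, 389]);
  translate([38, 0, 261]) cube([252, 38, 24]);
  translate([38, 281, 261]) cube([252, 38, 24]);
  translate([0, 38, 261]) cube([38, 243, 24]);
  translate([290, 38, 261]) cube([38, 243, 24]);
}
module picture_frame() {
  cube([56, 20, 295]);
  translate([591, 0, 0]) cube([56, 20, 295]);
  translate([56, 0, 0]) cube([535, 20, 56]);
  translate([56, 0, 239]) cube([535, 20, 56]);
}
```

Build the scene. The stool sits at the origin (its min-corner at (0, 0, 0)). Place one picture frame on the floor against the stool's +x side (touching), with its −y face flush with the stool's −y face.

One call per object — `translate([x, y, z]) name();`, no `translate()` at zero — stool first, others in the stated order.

stool();
translate([328, 0, 0]) picture_frame();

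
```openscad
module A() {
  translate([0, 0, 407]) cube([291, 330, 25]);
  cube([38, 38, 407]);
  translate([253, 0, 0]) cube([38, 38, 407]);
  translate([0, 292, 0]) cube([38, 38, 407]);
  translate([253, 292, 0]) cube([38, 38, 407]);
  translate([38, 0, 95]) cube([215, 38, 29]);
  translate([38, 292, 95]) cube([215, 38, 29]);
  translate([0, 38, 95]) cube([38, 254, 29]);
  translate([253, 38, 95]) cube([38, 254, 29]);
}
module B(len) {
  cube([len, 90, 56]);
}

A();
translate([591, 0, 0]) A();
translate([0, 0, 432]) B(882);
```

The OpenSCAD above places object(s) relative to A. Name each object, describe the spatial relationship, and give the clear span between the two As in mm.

Second stool starts at x = 591; first ends at x = 291; clear span = 591 − 291 = 300 mm.

A is a stool. B is a beam. A beam spans the tops of two stools. The clear span between the two stools is 300 mm.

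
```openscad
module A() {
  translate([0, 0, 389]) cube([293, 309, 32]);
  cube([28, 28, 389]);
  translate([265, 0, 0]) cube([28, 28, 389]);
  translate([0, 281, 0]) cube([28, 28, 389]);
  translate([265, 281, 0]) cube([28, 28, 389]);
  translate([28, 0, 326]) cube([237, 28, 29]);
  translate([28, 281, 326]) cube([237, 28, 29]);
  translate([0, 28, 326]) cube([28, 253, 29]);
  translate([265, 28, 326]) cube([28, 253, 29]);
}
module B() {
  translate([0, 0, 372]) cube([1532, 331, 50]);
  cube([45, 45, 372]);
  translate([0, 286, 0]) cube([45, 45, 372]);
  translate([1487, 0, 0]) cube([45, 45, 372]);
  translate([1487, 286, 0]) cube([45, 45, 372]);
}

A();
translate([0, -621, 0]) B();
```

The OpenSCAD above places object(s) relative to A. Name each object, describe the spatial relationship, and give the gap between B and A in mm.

The bench's nearest face is 290 mm from the stool's −y face.

A is a stool. B is a bench. The bench is on the floor beside the stool on its −y side. The gap between the bench and the stool is 290 mm.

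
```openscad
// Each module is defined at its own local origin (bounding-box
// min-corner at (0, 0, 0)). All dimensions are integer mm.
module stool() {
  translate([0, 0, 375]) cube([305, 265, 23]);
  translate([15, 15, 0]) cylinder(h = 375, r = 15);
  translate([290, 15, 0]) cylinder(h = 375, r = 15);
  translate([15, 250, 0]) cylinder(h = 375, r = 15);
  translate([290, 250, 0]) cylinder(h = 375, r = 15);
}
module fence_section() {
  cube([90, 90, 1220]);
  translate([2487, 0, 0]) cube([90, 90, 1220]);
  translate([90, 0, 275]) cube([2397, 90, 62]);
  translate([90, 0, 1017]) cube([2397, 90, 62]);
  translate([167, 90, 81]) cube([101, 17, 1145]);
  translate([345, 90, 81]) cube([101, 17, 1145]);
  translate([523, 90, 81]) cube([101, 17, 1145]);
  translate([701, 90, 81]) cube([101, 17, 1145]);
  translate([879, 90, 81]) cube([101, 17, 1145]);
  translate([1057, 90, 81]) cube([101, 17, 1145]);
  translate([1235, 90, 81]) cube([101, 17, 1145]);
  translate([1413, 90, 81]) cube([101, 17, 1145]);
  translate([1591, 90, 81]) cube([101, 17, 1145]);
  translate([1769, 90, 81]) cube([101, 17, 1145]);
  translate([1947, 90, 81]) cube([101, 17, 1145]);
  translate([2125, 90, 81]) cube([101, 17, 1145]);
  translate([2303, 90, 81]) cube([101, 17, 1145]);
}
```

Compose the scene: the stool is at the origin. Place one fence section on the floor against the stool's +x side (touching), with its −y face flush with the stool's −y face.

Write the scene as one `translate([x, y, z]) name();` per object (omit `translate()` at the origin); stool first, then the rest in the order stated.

stool();
translate([305, 0, 0]) fence_section();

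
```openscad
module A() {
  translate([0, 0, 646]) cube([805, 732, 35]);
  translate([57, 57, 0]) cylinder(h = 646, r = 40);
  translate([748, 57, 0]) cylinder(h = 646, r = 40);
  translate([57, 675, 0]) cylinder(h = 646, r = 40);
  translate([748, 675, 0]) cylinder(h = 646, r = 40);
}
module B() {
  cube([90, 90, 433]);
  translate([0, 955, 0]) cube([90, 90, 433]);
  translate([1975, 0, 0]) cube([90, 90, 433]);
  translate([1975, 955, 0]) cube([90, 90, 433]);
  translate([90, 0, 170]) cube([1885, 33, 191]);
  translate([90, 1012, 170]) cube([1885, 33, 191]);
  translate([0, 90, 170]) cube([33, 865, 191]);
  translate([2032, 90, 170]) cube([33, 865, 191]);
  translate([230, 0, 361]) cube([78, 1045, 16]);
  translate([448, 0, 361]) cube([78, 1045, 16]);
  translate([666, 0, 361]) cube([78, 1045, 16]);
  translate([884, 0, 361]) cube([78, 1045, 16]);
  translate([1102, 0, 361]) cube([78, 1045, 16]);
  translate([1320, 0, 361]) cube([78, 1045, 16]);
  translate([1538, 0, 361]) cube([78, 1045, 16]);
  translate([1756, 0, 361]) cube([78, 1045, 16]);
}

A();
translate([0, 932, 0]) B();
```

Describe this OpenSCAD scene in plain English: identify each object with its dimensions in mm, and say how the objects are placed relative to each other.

A is a table with a 805×732 mm rectangular top, 35 mm thick, top surface at z = 681 mm, supported by four round legs of 80 mm diameter, each leg's bounding box inset 17 mm from the nearest pair of top edges, running from the floor.

B is a bed frame 2065 mm long (x) by 1045 mm wide (y). Four 90×90 mm corner posts, 433 mm tall, at the corners of the footprint. Four rails of 33 mm thickness and 191 mm height run between adjacent posts with their undersides at z = 170 mm, their outer faces flush with the outside of the frame (the two x-running rails run between the posts' inner faces; the two y-running rails run between the posts' inner faces). 8 slats, each 78 mm wide (x) and 16 mm thick, lie across the top of the two x-running rails, running the full 1045 mm width of the frame in y; the slats are evenly spaced along x between the inner faces of the end posts with equal gaps (rounded down to the nearest mm) at the −x end and between each pair — any rounding remainder accumulates at the +x end.

The bed frame is on the floor beside the table on its +y side.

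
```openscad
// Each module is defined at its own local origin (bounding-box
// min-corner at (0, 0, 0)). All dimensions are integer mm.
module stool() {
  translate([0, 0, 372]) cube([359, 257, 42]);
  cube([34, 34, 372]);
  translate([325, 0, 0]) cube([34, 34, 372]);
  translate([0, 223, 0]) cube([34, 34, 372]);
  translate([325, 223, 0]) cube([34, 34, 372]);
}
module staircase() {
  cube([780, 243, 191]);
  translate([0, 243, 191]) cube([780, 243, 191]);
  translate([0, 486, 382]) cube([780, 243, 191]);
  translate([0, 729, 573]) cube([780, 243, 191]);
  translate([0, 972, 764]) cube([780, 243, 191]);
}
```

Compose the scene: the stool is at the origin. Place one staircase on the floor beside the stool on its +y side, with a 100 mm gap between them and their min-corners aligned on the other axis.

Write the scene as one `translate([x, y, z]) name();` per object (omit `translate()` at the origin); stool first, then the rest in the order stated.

stool();
translate([0, 357, 0]) staircase();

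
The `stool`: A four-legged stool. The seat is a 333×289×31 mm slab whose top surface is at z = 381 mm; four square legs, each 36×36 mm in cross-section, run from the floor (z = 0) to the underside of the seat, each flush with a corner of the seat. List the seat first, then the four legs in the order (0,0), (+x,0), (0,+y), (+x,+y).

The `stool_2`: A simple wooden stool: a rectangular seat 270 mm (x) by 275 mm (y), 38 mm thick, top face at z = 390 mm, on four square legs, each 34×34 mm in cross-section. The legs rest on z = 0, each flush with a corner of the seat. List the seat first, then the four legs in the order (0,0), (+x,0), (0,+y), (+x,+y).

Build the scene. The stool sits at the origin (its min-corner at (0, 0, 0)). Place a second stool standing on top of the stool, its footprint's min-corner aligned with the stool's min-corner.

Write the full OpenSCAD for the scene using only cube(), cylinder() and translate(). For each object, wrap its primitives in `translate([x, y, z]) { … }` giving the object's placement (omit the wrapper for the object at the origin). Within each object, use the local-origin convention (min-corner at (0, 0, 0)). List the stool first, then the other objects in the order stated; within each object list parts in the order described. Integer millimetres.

translate([0, 0, 350]) cube([333, 289, 31]);
cube([36, 36, 350]);
translate([297, 0, 0]) cube([36, 36, 350]);
translate([0, 253, 0]) cube([36, 36, 350]);
translate([297, 253, 0]) cube([36, 36, 350]);
translate([0, 0, 381]) {
  translate([0, 0, 352]) cube([270, 275, 38]);
  cube([34, 34, 352]);
  translate([236, 0, 0]) cube([34, 34, 352]);
  translate([0, 241, 0]) cube([34, 34, 352]);
  translate([236, 241, 0]) cube([34, 34, 352]);
}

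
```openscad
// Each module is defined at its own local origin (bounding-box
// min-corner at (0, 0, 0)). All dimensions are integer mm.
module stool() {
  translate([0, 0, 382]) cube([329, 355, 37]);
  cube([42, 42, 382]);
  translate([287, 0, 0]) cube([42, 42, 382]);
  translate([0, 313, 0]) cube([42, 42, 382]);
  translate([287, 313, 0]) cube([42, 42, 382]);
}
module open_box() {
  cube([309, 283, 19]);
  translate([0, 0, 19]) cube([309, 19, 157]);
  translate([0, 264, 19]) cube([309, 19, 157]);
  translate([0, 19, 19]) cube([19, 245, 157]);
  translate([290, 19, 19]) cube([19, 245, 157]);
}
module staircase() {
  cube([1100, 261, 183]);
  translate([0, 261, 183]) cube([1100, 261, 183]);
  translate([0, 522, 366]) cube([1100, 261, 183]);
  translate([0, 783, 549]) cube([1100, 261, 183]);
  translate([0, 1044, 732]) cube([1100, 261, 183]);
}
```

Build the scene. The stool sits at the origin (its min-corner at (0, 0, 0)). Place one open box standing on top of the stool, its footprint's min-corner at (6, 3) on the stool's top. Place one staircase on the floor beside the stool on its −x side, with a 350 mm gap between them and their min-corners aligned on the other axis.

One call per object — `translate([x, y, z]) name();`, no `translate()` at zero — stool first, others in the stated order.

stool();
translate([6, 3, 419]) open_box();
translate([-1450, 0, 0]) staircase();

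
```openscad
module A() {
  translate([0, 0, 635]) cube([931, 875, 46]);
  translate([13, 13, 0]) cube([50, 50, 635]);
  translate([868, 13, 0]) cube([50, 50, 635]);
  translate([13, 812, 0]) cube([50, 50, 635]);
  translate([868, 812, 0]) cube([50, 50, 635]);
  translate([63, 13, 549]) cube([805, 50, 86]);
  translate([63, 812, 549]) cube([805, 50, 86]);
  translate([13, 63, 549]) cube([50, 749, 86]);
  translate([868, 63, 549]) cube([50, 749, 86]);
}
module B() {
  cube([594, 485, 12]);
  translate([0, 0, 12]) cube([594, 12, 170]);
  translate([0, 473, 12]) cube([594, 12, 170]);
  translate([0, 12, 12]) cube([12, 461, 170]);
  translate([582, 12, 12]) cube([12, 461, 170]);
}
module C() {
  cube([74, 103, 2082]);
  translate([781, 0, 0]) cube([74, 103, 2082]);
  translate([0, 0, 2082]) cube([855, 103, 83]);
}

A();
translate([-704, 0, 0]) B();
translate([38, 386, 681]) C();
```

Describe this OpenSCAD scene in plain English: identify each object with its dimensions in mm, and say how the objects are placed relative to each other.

A is a table with a 931×875 mm rectangular top, 46 mm thick, top surface at z = 681 mm, supported by four 50×50 mm square legs, each inset 13 mm from the nearest pair of top edges, running from the floor. Four apron rails, 50 mm thick and 86 mm tall, run between adjacent legs with their top edges flush with the underside of the top and their outer faces flush with the legs' outer faces.

B is an open storage box with external size 594×485×182 mm and wall thickness 12 mm (the base is also 12 mm thick). The base covers the whole footprint; the four walls stand on the base, with the y-facing walls full-width and the x-facing walls fitting between their inner faces.

C is a door frame. The clear opening is 707 mm wide and 2082 mm high. Two 74 mm wide jambs, 103 mm deep, stand either side of the opening from the floor to the top of the opening. A 83 mm thick head sits across the top of both jambs, spanning the full outside width of the frame.

The open box is on the floor beside the table on its −x side. The door frame is on top of the table, centred.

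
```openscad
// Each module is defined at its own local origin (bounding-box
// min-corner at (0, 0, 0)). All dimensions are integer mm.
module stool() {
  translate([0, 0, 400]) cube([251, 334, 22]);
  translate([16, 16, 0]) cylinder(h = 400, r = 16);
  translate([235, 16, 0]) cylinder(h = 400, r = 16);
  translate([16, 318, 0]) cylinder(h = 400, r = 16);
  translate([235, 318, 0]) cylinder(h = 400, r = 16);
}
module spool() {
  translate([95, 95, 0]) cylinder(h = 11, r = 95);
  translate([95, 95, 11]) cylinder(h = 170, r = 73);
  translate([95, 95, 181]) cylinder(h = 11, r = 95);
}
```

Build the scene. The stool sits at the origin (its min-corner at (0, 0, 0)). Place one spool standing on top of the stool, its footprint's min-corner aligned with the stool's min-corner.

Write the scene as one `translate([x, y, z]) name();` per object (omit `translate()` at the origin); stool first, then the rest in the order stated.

stool();
translate([0, 0, 422]) spool();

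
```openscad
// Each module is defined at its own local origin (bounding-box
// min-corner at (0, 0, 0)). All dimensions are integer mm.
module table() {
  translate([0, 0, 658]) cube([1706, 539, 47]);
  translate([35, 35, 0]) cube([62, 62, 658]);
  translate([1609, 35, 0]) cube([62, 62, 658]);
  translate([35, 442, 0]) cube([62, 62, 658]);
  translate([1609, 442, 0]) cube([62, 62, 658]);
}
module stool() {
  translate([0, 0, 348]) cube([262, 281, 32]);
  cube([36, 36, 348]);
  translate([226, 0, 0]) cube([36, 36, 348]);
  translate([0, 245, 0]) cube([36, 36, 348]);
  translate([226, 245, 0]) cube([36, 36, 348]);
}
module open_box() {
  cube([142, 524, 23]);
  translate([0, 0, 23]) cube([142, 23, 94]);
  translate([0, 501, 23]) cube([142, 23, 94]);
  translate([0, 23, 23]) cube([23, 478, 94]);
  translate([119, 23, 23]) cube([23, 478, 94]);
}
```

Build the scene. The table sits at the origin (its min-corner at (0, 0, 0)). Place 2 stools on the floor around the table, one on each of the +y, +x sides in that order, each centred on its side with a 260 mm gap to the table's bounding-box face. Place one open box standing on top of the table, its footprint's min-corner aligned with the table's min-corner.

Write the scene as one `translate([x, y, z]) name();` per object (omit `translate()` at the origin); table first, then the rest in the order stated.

table();
translate([722, 799, 0]) stool();
translate([1966, 129, 0]) stool();
translate([0, 0, 705]) open_box();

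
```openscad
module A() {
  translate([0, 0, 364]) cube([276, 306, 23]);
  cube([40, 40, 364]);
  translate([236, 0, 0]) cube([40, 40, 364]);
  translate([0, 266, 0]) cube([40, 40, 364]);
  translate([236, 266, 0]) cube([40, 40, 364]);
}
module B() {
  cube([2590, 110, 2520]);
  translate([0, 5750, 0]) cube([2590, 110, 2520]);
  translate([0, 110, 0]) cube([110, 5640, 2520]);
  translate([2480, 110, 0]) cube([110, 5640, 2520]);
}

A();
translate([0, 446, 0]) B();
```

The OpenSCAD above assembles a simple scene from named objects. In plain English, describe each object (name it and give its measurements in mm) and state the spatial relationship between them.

A is a four-legged stool. The seat is a 276×306×23 mm slab whose top surface is at z = 387 mm; four square legs, each 40×40 mm in cross-section, run from the floor (z = 0) to the underside of the seat, each flush with a corner of the seat.

B is a box-shaped house frame (walls only): outside footprint 2590×5860 mm, wall height 2520 mm, wall thickness 110 mm. The two y-facing walls run the full x-width; the two x-facing walls fit between the inner faces of the y-facing walls.

The house frame is on the floor beside the stool on its +y side.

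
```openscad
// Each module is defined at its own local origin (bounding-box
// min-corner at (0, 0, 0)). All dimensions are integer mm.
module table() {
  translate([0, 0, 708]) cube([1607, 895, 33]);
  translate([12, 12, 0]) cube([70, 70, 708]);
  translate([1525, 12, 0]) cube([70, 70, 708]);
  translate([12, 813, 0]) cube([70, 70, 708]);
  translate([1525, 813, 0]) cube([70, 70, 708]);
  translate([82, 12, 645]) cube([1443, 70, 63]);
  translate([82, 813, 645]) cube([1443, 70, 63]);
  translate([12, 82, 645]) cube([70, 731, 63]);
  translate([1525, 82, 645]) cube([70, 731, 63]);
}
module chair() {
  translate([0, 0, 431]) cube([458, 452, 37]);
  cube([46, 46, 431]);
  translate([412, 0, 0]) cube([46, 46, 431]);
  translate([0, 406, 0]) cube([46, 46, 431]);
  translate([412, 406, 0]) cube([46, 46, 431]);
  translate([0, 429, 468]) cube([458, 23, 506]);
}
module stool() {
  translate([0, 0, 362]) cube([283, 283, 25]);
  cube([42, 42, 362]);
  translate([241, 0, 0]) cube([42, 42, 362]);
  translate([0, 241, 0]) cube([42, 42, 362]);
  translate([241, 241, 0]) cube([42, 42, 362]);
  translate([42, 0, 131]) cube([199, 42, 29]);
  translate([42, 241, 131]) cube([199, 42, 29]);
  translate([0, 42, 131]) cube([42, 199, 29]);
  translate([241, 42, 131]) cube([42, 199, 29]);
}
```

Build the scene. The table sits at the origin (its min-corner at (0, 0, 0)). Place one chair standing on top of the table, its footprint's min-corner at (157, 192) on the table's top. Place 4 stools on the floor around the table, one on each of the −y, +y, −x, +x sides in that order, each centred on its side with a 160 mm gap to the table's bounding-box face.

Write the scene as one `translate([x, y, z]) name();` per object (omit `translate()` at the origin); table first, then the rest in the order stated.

table();
translate([157, 192, 741]) chair();
translate([662, -443, 0]) stool();
translate([662, 1055, 0]) stool();
translate([-443, 306, 0]) stool();
translate([1767, 306, 0]) stool();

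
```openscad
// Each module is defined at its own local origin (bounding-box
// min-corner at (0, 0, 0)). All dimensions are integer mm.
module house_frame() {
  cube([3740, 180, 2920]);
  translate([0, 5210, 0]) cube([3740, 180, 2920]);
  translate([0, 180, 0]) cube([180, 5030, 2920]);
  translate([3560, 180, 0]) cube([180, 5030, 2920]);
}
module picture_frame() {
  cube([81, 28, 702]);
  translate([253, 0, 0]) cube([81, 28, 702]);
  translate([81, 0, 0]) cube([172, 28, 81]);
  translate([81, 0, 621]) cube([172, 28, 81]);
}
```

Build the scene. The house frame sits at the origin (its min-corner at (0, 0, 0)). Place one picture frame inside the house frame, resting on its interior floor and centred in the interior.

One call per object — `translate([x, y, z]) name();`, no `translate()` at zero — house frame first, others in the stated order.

house_frame();
translate([1703, 2681, 0]) picture_frame();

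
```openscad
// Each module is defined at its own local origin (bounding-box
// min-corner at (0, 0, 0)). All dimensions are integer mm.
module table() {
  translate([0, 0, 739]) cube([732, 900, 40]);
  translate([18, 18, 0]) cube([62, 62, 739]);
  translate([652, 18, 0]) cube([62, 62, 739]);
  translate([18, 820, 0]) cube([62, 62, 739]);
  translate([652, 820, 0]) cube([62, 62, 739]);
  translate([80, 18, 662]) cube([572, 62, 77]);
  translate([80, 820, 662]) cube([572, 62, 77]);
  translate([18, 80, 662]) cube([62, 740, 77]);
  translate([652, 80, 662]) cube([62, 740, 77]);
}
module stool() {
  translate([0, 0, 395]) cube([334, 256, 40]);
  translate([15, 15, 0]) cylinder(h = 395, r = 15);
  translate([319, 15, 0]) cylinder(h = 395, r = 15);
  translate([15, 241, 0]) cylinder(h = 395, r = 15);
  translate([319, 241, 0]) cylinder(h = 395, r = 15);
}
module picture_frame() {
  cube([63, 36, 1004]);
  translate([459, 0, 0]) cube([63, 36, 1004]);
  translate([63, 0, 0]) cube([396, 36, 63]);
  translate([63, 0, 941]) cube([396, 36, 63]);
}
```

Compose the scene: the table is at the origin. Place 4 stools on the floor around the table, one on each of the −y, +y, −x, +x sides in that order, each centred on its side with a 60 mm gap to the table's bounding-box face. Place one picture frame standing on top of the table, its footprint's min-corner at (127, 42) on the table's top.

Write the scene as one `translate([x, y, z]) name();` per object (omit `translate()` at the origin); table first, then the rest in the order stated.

table();
translate([199, -316, 0]) stool();
translate([199, 960, 0]) stool();
translate([-394, 322, 0]) stool();
translate([792, 322, 0]) stool();
translate([127, 42, 779]) picture_frame();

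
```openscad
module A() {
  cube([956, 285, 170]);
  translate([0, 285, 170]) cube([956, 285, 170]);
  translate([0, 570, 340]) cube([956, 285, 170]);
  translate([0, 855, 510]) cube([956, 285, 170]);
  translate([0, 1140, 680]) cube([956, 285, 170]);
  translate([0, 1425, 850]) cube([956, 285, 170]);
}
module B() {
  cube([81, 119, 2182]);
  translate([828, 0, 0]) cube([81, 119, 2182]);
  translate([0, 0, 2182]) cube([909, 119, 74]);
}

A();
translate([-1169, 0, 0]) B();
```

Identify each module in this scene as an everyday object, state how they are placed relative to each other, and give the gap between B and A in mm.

The door frame's nearest face is 260 mm from the staircase's −x face.

A is a staircase. B is a door frame. The door frame is on the floor beside the staircase on its −x side. The gap between the door frame and the staircase is 260 mm.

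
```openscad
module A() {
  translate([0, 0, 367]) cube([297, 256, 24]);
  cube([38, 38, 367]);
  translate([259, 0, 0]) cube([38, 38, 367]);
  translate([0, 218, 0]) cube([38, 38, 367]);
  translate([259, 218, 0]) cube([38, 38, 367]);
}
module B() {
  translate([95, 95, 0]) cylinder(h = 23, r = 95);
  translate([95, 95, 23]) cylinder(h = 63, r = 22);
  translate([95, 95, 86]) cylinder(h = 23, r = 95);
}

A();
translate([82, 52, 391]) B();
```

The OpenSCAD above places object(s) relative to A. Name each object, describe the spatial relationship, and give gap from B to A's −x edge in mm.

The spool's min-x is at 82; the stool's min-x is 0; gap = 82 mm.

A is a stool. B is a spool. The spool is on top of the stool. The gap from the spool to the stool's −x edge is 82 mm.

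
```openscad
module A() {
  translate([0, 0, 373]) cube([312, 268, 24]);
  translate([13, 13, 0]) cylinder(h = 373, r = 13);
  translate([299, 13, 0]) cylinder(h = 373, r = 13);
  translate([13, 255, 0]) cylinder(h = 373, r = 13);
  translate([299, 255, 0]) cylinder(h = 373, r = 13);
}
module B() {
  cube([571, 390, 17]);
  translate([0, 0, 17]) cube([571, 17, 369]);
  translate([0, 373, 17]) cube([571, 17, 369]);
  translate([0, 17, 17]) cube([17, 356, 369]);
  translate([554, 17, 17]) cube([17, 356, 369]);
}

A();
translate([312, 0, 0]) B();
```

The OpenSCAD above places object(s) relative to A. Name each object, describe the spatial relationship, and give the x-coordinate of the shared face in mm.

A is a stool. B is an open box. The open box is against the stool's +x side, with their −y faces flush. The x-coordinate of the shared face is 312 mm.

The stool's +x face and the open box's −x face are both at x = 312 mm.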